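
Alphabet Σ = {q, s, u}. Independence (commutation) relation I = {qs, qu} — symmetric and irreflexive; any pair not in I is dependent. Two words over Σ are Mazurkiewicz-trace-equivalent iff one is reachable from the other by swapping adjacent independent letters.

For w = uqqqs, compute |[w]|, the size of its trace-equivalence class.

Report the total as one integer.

10

0(u) covers ∅
1(q) covers ∅
2(q) covers 1:q
3(q) covers 2:q
4(s) covers 0:u
floor of heap: 0:u, 1:q
completions by unplaced set U, small U first (add the entries for U minus each lowest piece of U):
  |U|=1: {3}:1  {4}:1
  |U|=2: {0,4}:1  {2,3}:1  {3,4}:2
  |U|=3: {0,3,4}:3  {1,2,3}:1  {2,3,4}:3
  start at 0(u): 4
  start at 1(q): 6
sum over floor = 10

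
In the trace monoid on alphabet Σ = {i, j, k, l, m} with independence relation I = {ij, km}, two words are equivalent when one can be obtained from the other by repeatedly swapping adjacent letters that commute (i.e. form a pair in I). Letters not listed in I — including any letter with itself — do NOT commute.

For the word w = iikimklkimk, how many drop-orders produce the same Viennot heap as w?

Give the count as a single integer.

drop 0:i onto floor
drop 1:i onto {0:i}
drop 2:k onto {1:i}
drop 3:i onto {2:k}
drop 4:m onto {3:i}
drop 5:k onto {3:i}
drop 6:l onto {4:m, 5:k}
drop 7:k onto {6:l}
drop 8:i onto {7:k}
drop 9:m onto {8:i}
drop 10:k onto {8:i}
ground layer = {0:i}
drop-orders for the pieces not yet dropped (sum over which currently-grounded one goes next):
  1 to go: {9} 1  {10} 1
  2 to go: {9,10} 2
  3 to go: {8,9,10} 2
  4 to go: {7,8,9,10} 2
  5 to go: {6,7,8,9,10} 2
  6 to go: {4,6,7,8,9,10} 2  {5,6,7,8,9,10} 2
  7 to go: {4,5,6,7,8,9,10} 4
  8 to go: {3,4,5,6,7,8,9,10} 4
  9 to go: {2,3,4,5,6,7,8,9,10} 4
  if 0:i drops first: 4 orders

4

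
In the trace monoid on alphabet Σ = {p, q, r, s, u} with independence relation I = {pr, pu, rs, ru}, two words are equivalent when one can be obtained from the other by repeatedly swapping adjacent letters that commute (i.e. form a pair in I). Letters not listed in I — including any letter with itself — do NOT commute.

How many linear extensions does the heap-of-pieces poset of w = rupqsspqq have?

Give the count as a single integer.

6

piece 0:r — minimal
piece 1:u — minimal
piece 2:p — minimal
piece 3:q rests on {0:r, 1:u, 2:p}
piece 4:s rests on {3:q}
piece 5:s rests on {4:s}
piece 6:p rests on {5:s}
piece 7:q rests on {6:p}
piece 8:q rests on {7:q}
minimal pieces: {0:r, 1:u, 2:p}
ways to finish when only these pieces remain (= sum over removing one remaining piece with nothing left below it):
  1 left: {8}→1
  2 left: {7,8}→1
  3 left: {6,7,8}→1
  4 left: {5,6,7,8}→1
  5 left: {4,5,6,7,8}→1
  6 left: {3,4,5,6,7,8}→1
  7 left: {0,3,4,5,6,7,8}→1  {1,3,4,5,6,7,8}→1  {2,3,4,5,6,7,8}→1
  placing 0:r first → 2 extensions
  placing 1:u first → 2 extensions
  placing 2:p first → 2 extensions
total linear extensions = 6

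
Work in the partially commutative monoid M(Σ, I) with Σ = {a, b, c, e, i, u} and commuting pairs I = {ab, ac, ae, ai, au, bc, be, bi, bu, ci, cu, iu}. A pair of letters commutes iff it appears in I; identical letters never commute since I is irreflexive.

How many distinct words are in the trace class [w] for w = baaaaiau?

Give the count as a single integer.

#0=b has no predecessor
#1=a has no predecessor
#2=a depends on [1:a]
#3=a depends on [2:a]
#4=a depends on [3:a]
#5=i has no predecessor
#6=a depends on [4:a]
#7=u has no predecessor
sources: [0:b, 1:a, 5:i, 7:u]
N(rest) = Σ N(rest − s) over sources s of rest; N(one piece) = 1:
  size 1 → [0]=1  [5]=1  [6]=1  [7]=1
  size 2 → [0,5]=2  [0,6]=2  [0,7]=2  [4,6]=1  [5,6]=2  [5,7]=2  [6,7]=2
  size 3 → [0,4,6]=3  [0,5,6]=6  [0,5,7]=6  [0,6,7]=6  [3,4,6]=1  [4,5,6]=3  [4,6,7]=3  [5,6,7]=6
  size 4 → [0,3,4,6]=4  [0,4,5,6]=12  [0,4,6,7]=12  [0,5,6,7]=24  [2,3,4,6]=1  [3,4,5,6]=4  [3,4,6,7]=4  [4,5,6,7]=12
  size 5 → [0,2,3,4,6]=5  [0,3,4,5,6]=20  [0,3,4,6,7]=20  [0,4,5,6,7]=60  [1,2,3,4,6]=1  [2,3,4,5,6]=5  [2,3,4,6,7]=5  [3,4,5,6,7]=20
  size 6 → [0,1,2,3,4,6]=6  [0,2,3,4,5,6]=30  [0,2,3,4,6,7]=30  [0,3,4,5,6,7]=120  [1,2,3,4,5,6]=6  [1,2,3,4,6,7]=6  [2,3,4,5,6,7]=30
  first=0(b) contributes 42
  first=1(a) contributes 210
  first=5(i) contributes 42
  first=7(u) contributes 42
|[w]| = 336

336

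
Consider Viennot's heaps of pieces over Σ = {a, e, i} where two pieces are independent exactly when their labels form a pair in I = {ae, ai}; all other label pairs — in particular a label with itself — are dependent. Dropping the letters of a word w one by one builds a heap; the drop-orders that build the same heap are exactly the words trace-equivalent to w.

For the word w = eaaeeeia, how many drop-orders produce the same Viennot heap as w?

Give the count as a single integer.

piece 0:e — minimal
piece 1:a — minimal
piece 2:a rests on {1:a}
piece 3:e rests on {0:e}
piece 4:e rests on {3:e}
piece 5:e rests on {4:e}
piece 6:i rests on {5:e}
piece 7:a rests on {2:a}
minimal pieces: {0:e, 1:a}
ways to finish when only these pieces remain (= sum over removing one remaining piece with nothing left below it):
  1 left: {6}→1  {7}→1
  2 left: {2,7}→1  {5,6}→1  {6,7}→2
  3 left: {1,2,7}→1  {2,6,7}→3  {4,5,6}→1  {5,6,7}→3
  4 left: {1,2,6,7}→4  {2,5,6,7}→6  {3,4,5,6}→1  {4,5,6,7}→4
  5 left: {0,3,4,5,6}→1  {1,2,5,6,7}→10  {2,4,5,6,7}→10  {3,4,5,6,7}→5
  6 left: {0,3,4,5,6,7}→6  {1,2,4,5,6,7}→20  {2,3,4,5,6,7}→15
  placing 0:e first → 35 extensions
  placing 1:a first → 21 extensions
total linear extensions = 56

56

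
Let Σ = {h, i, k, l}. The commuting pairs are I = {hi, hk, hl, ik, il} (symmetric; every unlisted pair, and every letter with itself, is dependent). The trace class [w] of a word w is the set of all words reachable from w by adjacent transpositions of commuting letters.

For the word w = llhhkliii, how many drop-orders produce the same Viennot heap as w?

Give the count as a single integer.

#0=l has no predecessor
#1=l depends on [0:l]
#2=h has no predecessor
#3=h depends on [2:h]
#4=k depends on [1:l]
#5=l depends on [4:k]
#6=i has no predecessor
#7=i depends on [6:i]
#8=i depends on [7:i]
sources: [0:l, 2:h, 6:i]
N(rest) = Σ N(rest − s) over sources s of rest; N(one piece) = 1:
  size 1 → [3]=1  [5]=1  [8]=1
  size 2 → [2,3]=1  [3,5]=2  [3,8]=2  [4,5]=1  [5,8]=2  [7,8]=1
  size 3 → [1,4,5]=1  [2,3,5]=3  [2,3,8]=3  [3,4,5]=3  [3,5,8]=6  [3,7,8]=3  [4,5,8]=3  [5,7,8]=3  [6,7,8]=1
  size 4 → [0,1,4,5]=1  [1,3,4,5]=4  [1,4,5,8]=4  [2,3,4,5]=6  [2,3,5,8]=12  [2,3,7,8]=6  [3,4,5,8]=12  [3,5,7,8]=12  [3,6,7,8]=4  [4,5,7,8]=6  [5,6,7,8]=4
  size 5 → [0,1,3,4,5]=5  [0,1,4,5,8]=5  [1,2,3,4,5]=10  [1,3,4,5,8]=20  [1,4,5,7,8]=10  [2,3,4,5,8]=30  [2,3,5,7,8]=30  [2,3,6,7,8]=10  [3,4,5,7,8]=30  [3,5,6,7,8]=20  [4,5,6,7,8]=10
  size 6 → [0,1,2,3,4,5]=15  [0,1,3,4,5,8]=30  [0,1,4,5,7,8]=15  [1,2,3,4,5,8]=60  [1,3,4,5,7,8]=60  [1,4,5,6,7,8]=20  [2,3,4,5,7,8]=90  [2,3,5,6,7,8]=60  [3,4,5,6,7,8]=60
  size 7 → [0,1,2,3,4,5,8]=105  [0,1,3,4,5,7,8]=105  [0,1,4,5,6,7,8]=35  [1,2,3,4,5,7,8]=210  [1,3,4,5,6,7,8]=140  [2,3,4,5,6,7,8]=210
  first=0(l) contributes 560
  first=2(h) contributes 280
  first=6(i) contributes 420
|[w]| = 1260

1260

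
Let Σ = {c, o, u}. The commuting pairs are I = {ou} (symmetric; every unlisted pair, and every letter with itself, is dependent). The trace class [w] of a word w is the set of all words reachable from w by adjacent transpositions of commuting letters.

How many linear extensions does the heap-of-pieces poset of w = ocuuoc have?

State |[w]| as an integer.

0(o) covers ∅
1(c) covers 0:o
2(u) covers 1:c
3(u) covers 2:u
4(o) covers 1:c
5(c) covers 3:u, 4:o
floor of heap: 0:o
completions by unplaced set U, small U first (add the entries for U minus each lowest piece of U):
  |U|=1: {5}:1
  |U|=2: {3,5}:1  {4,5}:1
  |U|=3: {2,3,5}:1  {3,4,5}:2
  |U|=4: {2,3,4,5}:3
  start at 0(o): 3

3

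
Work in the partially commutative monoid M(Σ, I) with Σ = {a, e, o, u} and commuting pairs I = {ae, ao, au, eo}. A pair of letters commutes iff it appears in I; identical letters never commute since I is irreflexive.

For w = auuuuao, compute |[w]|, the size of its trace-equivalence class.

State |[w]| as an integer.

drop 0:a onto floor
drop 1:u onto floor
drop 2:u onto {1:u}
drop 3:u onto {2:u}
drop 4:u onto {3:u}
drop 5:a onto {0:a}
drop 6:o onto {4:u}
ground layer = {0:a, 1:u}
drop-orders for the pieces not yet dropped (sum over which currently-grounded one goes next):
  1 to go: {5} 1  {6} 1
  2 to go: {0,5} 1  {4,6} 1  {5,6} 2
  3 to go: {0,5,6} 3  {3,4,6} 1  {4,5,6} 3
  4 to go: {0,4,5,6} 6  {2,3,4,6} 1  {3,4,5,6} 4
  5 to go: {0,3,4,5,6} 10  {1,2,3,4,6} 1  {2,3,4,5,6} 5
  if 0:a drops first: 6 orders
  if 1:u drops first: 15 orders
heap linearizations: 21

21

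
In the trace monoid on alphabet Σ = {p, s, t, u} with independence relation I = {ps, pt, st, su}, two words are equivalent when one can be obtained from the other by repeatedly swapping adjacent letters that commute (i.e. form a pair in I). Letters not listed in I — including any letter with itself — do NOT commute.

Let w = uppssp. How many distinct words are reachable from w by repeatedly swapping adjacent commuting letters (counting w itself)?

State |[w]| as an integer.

0(u) covers ∅
1(p) covers 0:u
2(p) covers 1:p
3(s) covers ∅
4(s) covers 3:s
5(p) covers 2:p
floor of heap: 0:u, 3:s
completions by unplaced set U, small U first (add the entries for U minus each lowest piece of U):
  |U|=1: {4}:1  {5}:1
  |U|=2: {2,5}:1  {3,4}:1  {4,5}:2
  |U|=3: {1,2,5}:1  {2,4,5}:3  {3,4,5}:3
  |U|=4: {0,1,2,5}:1  {1,2,4,5}:4  {2,3,4,5}:6
  start at 0(u): 10
  start at 3(s): 5
sum over floor = 15

15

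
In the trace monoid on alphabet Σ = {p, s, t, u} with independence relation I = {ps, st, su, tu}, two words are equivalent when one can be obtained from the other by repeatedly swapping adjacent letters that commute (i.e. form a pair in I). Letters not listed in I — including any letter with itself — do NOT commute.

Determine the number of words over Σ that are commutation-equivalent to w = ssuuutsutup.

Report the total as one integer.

0(s) covers ∅
1(s) covers 0:s
2(u) covers ∅
3(u) covers 2:u
4(u) covers 3:u
5(t) covers ∅
6(s) covers 1:s
7(u) covers 4:u
8(t) covers 5:t
9(u) covers 7:u
10(p) covers 8:t, 9:u
floor of heap: 0:s, 2:u, 5:t
completions by unplaced set U, small U first (add the entries for U minus each lowest piece of U):
  |U|=1: {6}:1  {10}:1
  |U|=2: {1,6}:1  {6,10}:2  {8,10}:1  {9,10}:1
  |U|=3: {0,1,6}:1  {1,6,10}:3  {5,8,10}:1  {6,8,10}:3  {6,9,10}:3  {7,9,10}:1  {8,9,10}:2
  |U|=4: {0,1,6,10}:4  {1,6,8,10}:6  {1,6,9,10}:6  {4,7,9,10}:1  {5,6,8,10}:4  {5,8,9,10}:3  {6,7,9,10}:4  {6,8,9,10}:8  {7,8,9,10}:3
  |U|=5: {0,1,6,8,10}:10  {0,1,6,9,10}:10  {1,5,6,8,10}:10  {1,6,7,9,10}:10  {1,6,8,9,10}:20  {3,4,7,9,10}:1  {4,6,7,9,10}:5  {4,7,8,9,10}:4  {5,6,8,9,10}:15  {5,7,8,9,10}:6  {6,7,8,9,10}:15
  |U|=6: {0,1,5,6,8,10}:20  {0,1,6,7,9,10}:20  {0,1,6,8,9,10}:40  {1,4,6,7,9,10}:15  {1,5,6,8,9,10}:45  {1,6,7,8,9,10}:45  {2,3,4,7,9,10}:1  {3,4,6,7,9,10}:6  {3,4,7,8,9,10}:5  {4,5,7,8,9,10}:10  {4,6,7,8,9,10}:24  {5,6,7,8,9,10}:36
  |U|=7: {0,1,4,6,7,9,10}:35  {0,1,5,6,8,9,10}:105  {0,1,6,7,8,9,10}:105  {1,3,4,6,7,9,10}:21  {1,4,6,7,8,9,10}:84  {1,5,6,7,8,9,10}:126  {2,3,4,6,7,9,10}:7  {2,3,4,7,8,9,10}:6  {3,4,5,7,8,9,10}:15  {3,4,6,7,8,9,10}:35  {4,5,6,7,8,9,10}:70
  |U|=8: {0,1,3,4,6,7,9,10}:56  {0,1,4,6,7,8,9,10}:224  {0,1,5,6,7,8,9,10}:336  {1,2,3,4,6,7,9,10}:28  {1,3,4,6,7,8,9,10}:140  {1,4,5,6,7,8,9,10}:280  {2,3,4,5,7,8,9,10}:21  {2,3,4,6,7,8,9,10}:48  {3,4,5,6,7,8,9,10}:120
  |U|=9: {0,1,2,3,4,6,7,9,10}:84  {0,1,3,4,6,7,8,9,10}:420  {0,1,4,5,6,7,8,9,10}:840  {1,2,3,4,6,7,8,9,10}:216  {1,3,4,5,6,7,8,9,10}:540  {2,3,4,5,6,7,8,9,10}:189
  start at 0(s): 945
  start at 2(u): 1800
  start at 5(t): 720
sum over floor = 3465

3465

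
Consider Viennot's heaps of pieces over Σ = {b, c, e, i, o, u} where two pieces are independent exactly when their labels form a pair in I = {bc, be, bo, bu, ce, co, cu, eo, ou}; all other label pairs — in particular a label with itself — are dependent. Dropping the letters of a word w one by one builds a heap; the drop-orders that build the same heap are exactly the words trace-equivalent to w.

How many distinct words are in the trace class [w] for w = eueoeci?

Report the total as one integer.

30

piece 0:e — minimal
piece 1:u rests on {0:e}
piece 2:e rests on {1:u}
piece 3:o — minimal
piece 4:e rests on {2:e}
piece 5:c — minimal
piece 6:i rests on {3:o, 4:e, 5:c}
minimal pieces: {0:e, 3:o, 5:c}
ways to finish when only these pieces remain (= sum over removing one remaining piece with nothing left below it):
  1 left: {6}→1
  2 left: {3,6}→1  {4,6}→1  {5,6}→1
  3 left: {2,4,6}→1  {3,4,6}→2  {3,5,6}→2  {4,5,6}→2
  4 left: {1,2,4,6}→1  {2,3,4,6}→3  {2,4,5,6}→3  {3,4,5,6}→6
  5 left: {0,1,2,4,6}→1  {1,2,3,4,6}→4  {1,2,4,5,6}→4  {2,3,4,5,6}→12
  placing 0:e first → 20 extensions
  placing 3:o first → 5 extensions
  placing 5:c first → 5 extensions
total linear extensions = 30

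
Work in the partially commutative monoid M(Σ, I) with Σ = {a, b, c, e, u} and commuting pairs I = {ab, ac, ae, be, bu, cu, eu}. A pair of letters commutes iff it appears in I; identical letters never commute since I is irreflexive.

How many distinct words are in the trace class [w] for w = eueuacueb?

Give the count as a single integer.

drop 0:e onto floor
drop 1:u onto floor
drop 2:e onto {0:e}
drop 3:u onto {1:u}
drop 4:a onto {3:u}
drop 5:c onto {2:e}
drop 6:u onto {4:a}
drop 7:e onto {5:c}
drop 8:b onto {5:c}
ground layer = {0:e, 1:u}
drop-orders for the pieces not yet dropped (sum over which currently-grounded one goes next):
  1 to go: {6} 1  {7} 1  {8} 1
  2 to go: {4,6} 1  {6,7} 2  {6,8} 2  {7,8} 2
  3 to go: {3,4,6} 1  {4,6,7} 3  {4,6,8} 3  {5,7,8} 2  {6,7,8} 6
  4 to go: {1,3,4,6} 1  {2,5,7,8} 2  {3,4,6,7} 4  {3,4,6,8} 4  {4,6,7,8} 12  {5,6,7,8} 8
  5 to go: {0,2,5,7,8} 2  {1,3,4,6,7} 5  {1,3,4,6,8} 5  {2,5,6,7,8} 10  {3,4,6,7,8} 20  {4,5,6,7,8} 20
  6 to go: {0,2,5,6,7,8} 12  {1,3,4,6,7,8} 30  {2,4,5,6,7,8} 30  {3,4,5,6,7,8} 40
  7 to go: {0,2,4,5,6,7,8} 42  {1,3,4,5,6,7,8} 70  {2,3,4,5,6,7,8} 70
  if 0:e drops first: 140 orders
  if 1:u drops first: 112 orders
heap linearizations: 252

252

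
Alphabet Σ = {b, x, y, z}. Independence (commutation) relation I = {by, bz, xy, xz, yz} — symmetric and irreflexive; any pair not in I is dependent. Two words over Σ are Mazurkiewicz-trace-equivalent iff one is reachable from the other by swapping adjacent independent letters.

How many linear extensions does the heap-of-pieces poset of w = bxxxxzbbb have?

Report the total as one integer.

#0=b has no predecessor
#1=x depends on [0:b]
#2=x depends on [1:x]
#3=x depends on [2:x]
#4=x depends on [3:x]
#5=z has no predecessor
#6=b depends on [4:x]
#7=b depends on [6:b]
#8=b depends on [7:b]
sources: [0:b, 5:z]
N(rest) = Σ N(rest − s) over sources s of rest; N(one piece) = 1:
  size 1 → [5]=1  [8]=1
  size 2 → [5,8]=2  [7,8]=1
  size 3 → [5,7,8]=3  [6,7,8]=1
  size 4 → [4,6,7,8]=1  [5,6,7,8]=4
  size 5 → [3,4,6,7,8]=1  [4,5,6,7,8]=5
  size 6 → [2,3,4,6,7,8]=1  [3,4,5,6,7,8]=6
  size 7 → [1,2,3,4,6,7,8]=1  [2,3,4,5,6,7,8]=7
  first=0(b) contributes 8
  first=5(z) contributes 1
|[w]| = 9

9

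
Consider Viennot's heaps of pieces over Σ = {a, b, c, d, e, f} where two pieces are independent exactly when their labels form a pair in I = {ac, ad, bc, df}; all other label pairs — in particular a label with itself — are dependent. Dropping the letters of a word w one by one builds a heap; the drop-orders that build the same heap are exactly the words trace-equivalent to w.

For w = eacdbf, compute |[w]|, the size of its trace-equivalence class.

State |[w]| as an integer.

piece 0:e — minimal
piece 1:a rests on {0:e}
piece 2:c rests on {0:e}
piece 3:d rests on {2:c}
piece 4:b rests on {1:a, 3:d}
piece 5:f rests on {4:b}
minimal pieces: {0:e}
ways to finish when only these pieces remain (= sum over removing one remaining piece with nothing left below it):
  1 left: {5}→1
  2 left: {4,5}→1
  3 left: {1,4,5}→1  {3,4,5}→1
  4 left: {1,3,4,5}→2  {2,3,4,5}→1
  placing 0:e first → 3 extensions

3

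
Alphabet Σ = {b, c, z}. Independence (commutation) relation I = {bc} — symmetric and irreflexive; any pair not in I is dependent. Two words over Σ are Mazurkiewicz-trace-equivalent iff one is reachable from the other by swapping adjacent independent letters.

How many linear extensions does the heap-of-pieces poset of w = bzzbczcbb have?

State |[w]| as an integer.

piece 0:b — minimal
piece 1:z rests on {0:b}
piece 2:z rests on {1:z}
piece 3:b rests on {2:z}
piece 4:c rests on {2:z}
piece 5:z rests on {3:b, 4:c}
piece 6:c rests on {5:z}
piece 7:b rests on {5:z}
piece 8:b rests on {7:b}
minimal pieces: {0:b}
ways to finish when only these pieces remain (= sum over removing one remaining piece with nothing left below it):
  1 left: {6}→1  {8}→1
  2 left: {6,8}→2  {7,8}→1
  3 left: {6,7,8}→3
  4 left: {5,6,7,8}→3
  5 left: {3,5,6,7,8}→3  {4,5,6,7,8}→3
  6 left: {3,4,5,6,7,8}→6
  7 left: {2,3,4,5,6,7,8}→6
  placing 0:b first → 6 extensions

6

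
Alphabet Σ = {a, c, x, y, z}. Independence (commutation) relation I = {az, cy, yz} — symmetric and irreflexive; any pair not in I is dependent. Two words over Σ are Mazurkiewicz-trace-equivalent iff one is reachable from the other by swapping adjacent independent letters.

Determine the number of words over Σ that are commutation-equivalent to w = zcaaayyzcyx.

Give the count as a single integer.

drop 0:z onto floor
drop 1:c onto {0:z}
drop 2:a onto {1:c}
drop 3:a onto {2:a}
drop 4:a onto {3:a}
drop 5:y onto {4:a}
drop 6:y onto {5:y}
drop 7:z onto {1:c}
drop 8:c onto {4:a, 7:z}
drop 9:y onto {6:y}
drop 10:x onto {8:c, 9:y}
ground layer = {0:z}
drop-orders for the pieces not yet dropped (sum over which currently-grounded one goes next):
  1 to go: {10} 1
  2 to go: {8,10} 1  {9,10} 1
  3 to go: {6,9,10} 1  {7,8,10} 1  {8,9,10} 2
  4 to go: {5,6,9,10} 1  {6,8,9,10} 3  {7,8,9,10} 3
  5 to go: {5,6,8,9,10} 4  {6,7,8,9,10} 6
  6 to go: {4,5,6,8,9,10} 4  {5,6,7,8,9,10} 10
  7 to go: {3,4,5,6,8,9,10} 4  {4,5,6,7,8,9,10} 14
  8 to go: {2,3,4,5,6,8,9,10} 4  {3,4,5,6,7,8,9,10} 18
  9 to go: {2,3,4,5,6,7,8,9,10} 22
  if 0:z drops first: 22 orders

22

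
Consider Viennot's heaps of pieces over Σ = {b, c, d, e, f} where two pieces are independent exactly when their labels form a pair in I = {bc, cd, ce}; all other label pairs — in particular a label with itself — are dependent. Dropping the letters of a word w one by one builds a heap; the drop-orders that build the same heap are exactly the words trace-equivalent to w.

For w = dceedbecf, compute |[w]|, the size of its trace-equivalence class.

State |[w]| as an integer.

28

drop 0:d onto floor
drop 1:c onto floor
drop 2:e onto {0:d}
drop 3:e onto {2:e}
drop 4:d onto {3:e}
drop 5:b onto {4:d}
drop 6:e onto {5:b}
drop 7:c onto {1:c}
drop 8:f onto {6:e, 7:c}
ground layer = {0:d, 1:c}
drop-orders for the pieces not yet dropped (sum over which currently-grounded one goes next):
  1 to go: {8} 1
  2 to go: {6,8} 1  {7,8} 1
  3 to go: {1,7,8} 1  {5,6,8} 1  {6,7,8} 2
  4 to go: {1,6,7,8} 3  {4,5,6,8} 1  {5,6,7,8} 3
  5 to go: {1,5,6,7,8} 6  {3,4,5,6,8} 1  {4,5,6,7,8} 4
  6 to go: {1,4,5,6,7,8} 10  {2,3,4,5,6,8} 1  {3,4,5,6,7,8} 5
  7 to go: {0,2,3,4,5,6,8} 1  {1,3,4,5,6,7,8} 15  {2,3,4,5,6,7,8} 6
  if 0:d drops first: 21 orders
  if 1:c drops first: 7 orders
heap linearizations: 28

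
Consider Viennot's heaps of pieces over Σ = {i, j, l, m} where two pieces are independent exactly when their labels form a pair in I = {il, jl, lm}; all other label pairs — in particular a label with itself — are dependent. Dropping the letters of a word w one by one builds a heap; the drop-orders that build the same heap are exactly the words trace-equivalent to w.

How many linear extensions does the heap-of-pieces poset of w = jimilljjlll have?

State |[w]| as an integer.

462

piece 0:j — minimal
piece 1:i rests on {0:j}
piece 2:m rests on {1:i}
piece 3:i rests on {2:m}
piece 4:l — minimal
piece 5:l rests on {4:l}
piece 6:j rests on {3:i}
piece 7:j rests on {6:j}
piece 8:l rests on {5:l}
piece 9:l rests on {8:l}
piece 10:l rests on {9:l}
minimal pieces: {0:j, 4:l}
ways to finish when only these pieces remain (= sum over removing one remaining piece with nothing left below it):
  1 left: {7}→1  {10}→1
  2 left: {6,7}→1  {7,10}→2  {9,10}→1
  3 left: {3,6,7}→1  {6,7,10}→3  {7,9,10}→3  {8,9,10}→1
  4 left: {2,3,6,7}→1  {3,6,7,10}→4  {5,8,9,10}→1  {6,7,9,10}→6  {7,8,9,10}→4
  5 left: {1,2,3,6,7}→1  {2,3,6,7,10}→5  {3,6,7,9,10}→10  {4,5,8,9,10}→1  {5,7,8,9,10}→5  {6,7,8,9,10}→10
  6 left: {0,1,2,3,6,7}→1  {1,2,3,6,7,10}→6  {2,3,6,7,9,10}→15  {3,6,7,8,9,10}→20  {4,5,7,8,9,10}→6  {5,6,7,8,9,10}→15
  7 left: {0,1,2,3,6,7,10}→7  {1,2,3,6,7,9,10}→21  {2,3,6,7,8,9,10}→35  {3,5,6,7,8,9,10}→35  {4,5,6,7,8,9,10}→21
  8 left: {0,1,2,3,6,7,9,10}→28  {1,2,3,6,7,8,9,10}→56  {2,3,5,6,7,8,9,10}→70  {3,4,5,6,7,8,9,10}→56
  9 left: {0,1,2,3,6,7,8,9,10}→84  {1,2,3,5,6,7,8,9,10}→126  {2,3,4,5,6,7,8,9,10}→126
  placing 0:j first → 252 extensions
  placing 4:l first → 210 extensions
total linear extensions = 462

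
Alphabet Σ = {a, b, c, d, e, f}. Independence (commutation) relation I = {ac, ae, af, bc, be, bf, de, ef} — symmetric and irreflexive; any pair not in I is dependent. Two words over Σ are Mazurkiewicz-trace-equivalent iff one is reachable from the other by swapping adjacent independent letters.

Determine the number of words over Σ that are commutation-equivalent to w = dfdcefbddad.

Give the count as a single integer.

drop 0:d onto floor
drop 1:f onto {0:d}
drop 2:d onto {1:f}
drop 3:c onto {2:d}
drop 4:e onto {3:c}
drop 5:f onto {3:c}
drop 6:b onto {2:d}
drop 7:d onto {5:f, 6:b}
drop 8:d onto {7:d}
drop 9:a onto {8:d}
drop 10:d onto {9:a}
ground layer = {0:d}
drop-orders for the pieces not yet dropped (sum over which currently-grounded one goes next):
  1 to go: {4} 1  {10} 1
  2 to go: {4,10} 2  {9,10} 1
  3 to go: {4,9,10} 3  {8,9,10} 1
  4 to go: {4,8,9,10} 4  {7,8,9,10} 1
  5 to go: {4,7,8,9,10} 5  {5,7,8,9,10} 1  {6,7,8,9,10} 1
  6 to go: {4,5,7,8,9,10} 6  {4,6,7,8,9,10} 6  {5,6,7,8,9,10} 2
  7 to go: {3,4,5,7,8,9,10} 6  {4,5,6,7,8,9,10} 14
  8 to go: {3,4,5,6,7,8,9,10} 20
  9 to go: {2,3,4,5,6,7,8,9,10} 20
  if 0:d drops first: 20 orders

20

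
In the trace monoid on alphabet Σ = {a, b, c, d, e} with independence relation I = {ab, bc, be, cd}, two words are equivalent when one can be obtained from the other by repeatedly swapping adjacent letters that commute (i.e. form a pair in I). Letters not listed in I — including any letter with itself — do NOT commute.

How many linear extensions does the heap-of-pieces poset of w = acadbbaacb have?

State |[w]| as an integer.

0(a) covers ∅
1(c) covers 0:a
2(a) covers 1:c
3(d) covers 2:a
4(b) covers 3:d
5(b) covers 4:b
6(a) covers 3:d
7(a) covers 6:a
8(c) covers 7:a
9(b) covers 5:b
floor of heap: 0:a
completions by unplaced set U, small U first (add the entries for U minus each lowest piece of U):
  |U|=1: {8}:1  {9}:1
  |U|=2: {5,9}:1  {7,8}:1  {8,9}:2
  |U|=3: {4,5,9}:1  {5,8,9}:3  {6,7,8}:1  {7,8,9}:3
  |U|=4: {4,5,8,9}:4  {5,7,8,9}:6  {6,7,8,9}:4
  |U|=5: {4,5,7,8,9}:10  {5,6,7,8,9}:10
  |U|=6: {4,5,6,7,8,9}:20
  |U|=7: {3,4,5,6,7,8,9}:20
  |U|=8: {2,3,4,5,6,7,8,9}:20
  start at 0(a): 20

20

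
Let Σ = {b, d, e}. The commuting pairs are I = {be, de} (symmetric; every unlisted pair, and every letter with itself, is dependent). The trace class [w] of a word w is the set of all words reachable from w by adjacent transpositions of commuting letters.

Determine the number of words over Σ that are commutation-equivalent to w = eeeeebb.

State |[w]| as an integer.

0(e) covers ∅
1(e) covers 0:e
2(e) covers 1:e
3(e) covers 2:e
4(e) covers 3:e
5(b) covers ∅
6(b) covers 5:b
floor of heap: 0:e, 5:b
completions by unplaced set U, small U first (add the entries for U minus each lowest piece of U):
  |U|=1: {4}:1  {6}:1
  |U|=2: {3,4}:1  {4,6}:2  {5,6}:1
  |U|=3: {2,3,4}:1  {3,4,6}:3  {4,5,6}:3
  |U|=4: {1,2,3,4}:1  {2,3,4,6}:4  {3,4,5,6}:6
  |U|=5: {0,1,2,3,4}:1  {1,2,3,4,6}:5  {2,3,4,5,6}:10
  start at 0(e): 15
  start at 5(b): 6
sum over floor = 21

21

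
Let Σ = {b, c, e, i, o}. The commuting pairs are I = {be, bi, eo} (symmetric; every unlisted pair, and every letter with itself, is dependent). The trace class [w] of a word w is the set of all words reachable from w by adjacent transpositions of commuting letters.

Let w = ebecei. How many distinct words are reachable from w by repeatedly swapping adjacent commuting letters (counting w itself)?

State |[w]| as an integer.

3

0(e) covers ∅
1(b) covers ∅
2(e) covers 0:e
3(c) covers 1:b, 2:e
4(e) covers 3:c
5(i) covers 4:e
floor of heap: 0:e, 1:b
completions by unplaced set U, small U first (add the entries for U minus each lowest piece of U):
  |U|=1: {5}:1
  |U|=2: {4,5}:1
  |U|=3: {3,4,5}:1
  |U|=4: {1,3,4,5}:1  {2,3,4,5}:1
  start at 0(e): 2
  start at 1(b): 1
sum over floor = 3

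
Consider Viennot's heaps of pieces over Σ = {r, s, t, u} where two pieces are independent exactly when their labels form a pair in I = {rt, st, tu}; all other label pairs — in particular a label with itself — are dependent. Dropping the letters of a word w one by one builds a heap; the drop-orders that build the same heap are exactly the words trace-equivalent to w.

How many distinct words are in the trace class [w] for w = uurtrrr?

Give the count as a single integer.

#0=u has no predecessor
#1=u depends on [0:u]
#2=r depends on [1:u]
#3=t has no predecessor
#4=r depends on [2:r]
#5=r depends on [4:r]
#6=r depends on [5:r]
sources: [0:u, 3:t]
N(rest) = Σ N(rest − s) over sources s of rest; N(one piece) = 1:
  size 1 → [3]=1  [6]=1
  size 2 → [3,6]=2  [5,6]=1
  size 3 → [3,5,6]=3  [4,5,6]=1
  size 4 → [2,4,5,6]=1  [3,4,5,6]=4
  size 5 → [1,2,4,5,6]=1  [2,3,4,5,6]=5
  first=0(u) contributes 6
  first=3(t) contributes 1
|[w]| = 7

7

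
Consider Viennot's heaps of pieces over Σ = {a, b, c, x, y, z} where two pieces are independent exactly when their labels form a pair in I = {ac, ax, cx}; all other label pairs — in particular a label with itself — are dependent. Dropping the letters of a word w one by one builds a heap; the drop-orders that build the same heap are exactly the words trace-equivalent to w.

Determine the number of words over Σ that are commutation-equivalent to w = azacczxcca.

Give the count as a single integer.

36

#0=a has no predecessor
#1=z depends on [0:a]
#2=a depends on [1:z]
#3=c depends on [1:z]
#4=c depends on [3:c]
#5=z depends on [2:a, 4:c]
#6=x depends on [5:z]
#7=c depends on [5:z]
#8=c depends on [7:c]
#9=a depends on [5:z]
sources: [0:a]
N(rest) = Σ N(rest − s) over sources s of rest; N(one piece) = 1:
  size 1 → [6]=1  [8]=1  [9]=1
  size 2 → [6,8]=2  [6,9]=2  [7,8]=1  [8,9]=2
  size 3 → [6,7,8]=3  [6,8,9]=6  [7,8,9]=3
  size 4 → [6,7,8,9]=12
  size 5 → [5,6,7,8,9]=12
  size 6 → [2,5,6,7,8,9]=12  [4,5,6,7,8,9]=12
  size 7 → [2,4,5,6,7,8,9]=24  [3,4,5,6,7,8,9]=12
  size 8 → [2,3,4,5,6,7,8,9]=36
  first=0(a) contributes 36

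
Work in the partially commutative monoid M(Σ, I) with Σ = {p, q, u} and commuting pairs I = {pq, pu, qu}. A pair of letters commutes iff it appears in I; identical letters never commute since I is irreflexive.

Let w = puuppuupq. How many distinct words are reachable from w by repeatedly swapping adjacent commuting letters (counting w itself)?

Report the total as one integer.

piece 0:p — minimal
piece 1:u — minimal
piece 2:u rests on {1:u}
piece 3:p rests on {0:p}
piece 4:p rests on {3:p}
piece 5:u rests on {2:u}
piece 6:u rests on {5:u}
piece 7:p rests on {4:p}
piece 8:q — minimal
minimal pieces: {0:p, 1:u, 8:q}
ways to finish when only these pieces remain (= sum over removing one remaining piece with nothing left below it):
  1 left: {6}→1  {7}→1  {8}→1
  2 left: {4,7}→1  {5,6}→1  {6,7}→2  {6,8}→2  {7,8}→2
  3 left: {2,5,6}→1  {3,4,7}→1  {4,6,7}→3  {4,7,8}→3  {5,6,7}→3  {5,6,8}→3  {6,7,8}→6
  4 left: {0,3,4,7}→1  {1,2,5,6}→1  {2,5,6,7}→4  {2,5,6,8}→4  {3,4,6,7}→4  {3,4,7,8}→4  {4,5,6,7}→6  {4,6,7,8}→12  {5,6,7,8}→12
  5 left: {0,3,4,6,7}→5  {0,3,4,7,8}→5  {1,2,5,6,7}→5  {1,2,5,6,8}→5  {2,4,5,6,7}→10  {2,5,6,7,8}→20  {3,4,5,6,7}→10  {3,4,6,7,8}→20  {4,5,6,7,8}→30
  6 left: {0,3,4,5,6,7}→15  {0,3,4,6,7,8}→30  {1,2,4,5,6,7}→15  {1,2,5,6,7,8}→30  {2,3,4,5,6,7}→20  {2,4,5,6,7,8}→60  {3,4,5,6,7,8}→60
  7 left: {0,2,3,4,5,6,7}→35  {0,3,4,5,6,7,8}→105  {1,2,3,4,5,6,7}→35  {1,2,4,5,6,7,8}→105  {2,3,4,5,6,7,8}→140
  placing 0:p first → 280 extensions
  placing 1:u first → 280 extensions
  placing 8:q first → 70 extensions
total linear extensions = 630

630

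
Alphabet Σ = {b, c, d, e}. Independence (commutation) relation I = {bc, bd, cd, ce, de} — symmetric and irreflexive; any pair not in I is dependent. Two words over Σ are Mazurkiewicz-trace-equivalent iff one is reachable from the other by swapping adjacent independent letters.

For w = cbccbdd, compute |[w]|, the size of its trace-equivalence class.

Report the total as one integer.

210

piece 0:c — minimal
piece 1:b — minimal
piece 2:c rests on {0:c}
piece 3:c rests on {2:c}
piece 4:b rests on {1:b}
piece 5:d — minimal
piece 6:d rests on {5:d}
minimal pieces: {0:c, 1:b, 5:d}
ways to finish when only these pieces remain (= sum over removing one remaining piece with nothing left below it):
  1 left: {3}→1  {4}→1  {6}→1
  2 left: {1,4}→1  {2,3}→1  {3,4}→2  {3,6}→2  {4,6}→2  {5,6}→1
  3 left: {0,2,3}→1  {1,3,4}→3  {1,4,6}→3  {2,3,4}→3  {2,3,6}→3  {3,4,6}→6  {3,5,6}→3  {4,5,6}→3
  4 left: {0,2,3,4}→4  {0,2,3,6}→4  {1,2,3,4}→6  {1,3,4,6}→12  {1,4,5,6}→6  {2,3,4,6}→12  {2,3,5,6}→6  {3,4,5,6}→12
  5 left: {0,1,2,3,4}→10  {0,2,3,4,6}→20  {0,2,3,5,6}→10  {1,2,3,4,6}→30  {1,3,4,5,6}→30  {2,3,4,5,6}→30
  placing 0:c first → 90 extensions
  placing 1:b first → 60 extensions
  placing 5:d first → 60 extensions
total linear extensions = 210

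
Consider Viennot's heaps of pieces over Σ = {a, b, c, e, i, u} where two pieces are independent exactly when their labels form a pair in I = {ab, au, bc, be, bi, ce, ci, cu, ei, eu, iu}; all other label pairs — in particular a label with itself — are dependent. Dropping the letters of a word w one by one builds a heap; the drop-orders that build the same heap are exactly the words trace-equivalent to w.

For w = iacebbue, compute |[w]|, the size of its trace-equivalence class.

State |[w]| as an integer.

piece 0:i — minimal
piece 1:a rests on {0:i}
piece 2:c rests on {1:a}
piece 3:e rests on {1:a}
piece 4:b — minimal
piece 5:b rests on {4:b}
piece 6:u rests on {5:b}
piece 7:e rests on {3:e}
minimal pieces: {0:i, 4:b}
ways to finish when only these pieces remain (= sum over removing one remaining piece with nothing left below it):
  1 left: {2}→1  {6}→1  {7}→1
  2 left: {2,6}→2  {2,7}→2  {3,7}→1  {5,6}→1  {6,7}→2
  3 left: {2,3,7}→3  {2,5,6}→3  {2,6,7}→6  {3,6,7}→3  {4,5,6}→1  {5,6,7}→3
  4 left: {1,2,3,7}→3  {2,3,6,7}→12  {2,4,5,6}→4  {2,5,6,7}→12  {3,5,6,7}→6  {4,5,6,7}→4
  5 left: {0,1,2,3,7}→3  {1,2,3,6,7}→15  {2,3,5,6,7}→30  {2,4,5,6,7}→20  {3,4,5,6,7}→10
  6 left: {0,1,2,3,6,7}→18  {1,2,3,5,6,7}→45  {2,3,4,5,6,7}→60
  placing 0:i first → 105 extensions
  placing 4:b first → 63 extensions
total linear extensions = 168

168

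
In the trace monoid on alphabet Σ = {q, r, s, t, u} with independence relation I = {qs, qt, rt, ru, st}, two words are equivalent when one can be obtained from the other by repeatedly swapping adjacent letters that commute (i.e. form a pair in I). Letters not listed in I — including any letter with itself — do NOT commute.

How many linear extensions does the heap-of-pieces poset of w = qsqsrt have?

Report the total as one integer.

36

piece 0:q — minimal
piece 1:s — minimal
piece 2:q rests on {0:q}
piece 3:s rests on {1:s}
piece 4:r rests on {2:q, 3:s}
piece 5:t — minimal
minimal pieces: {0:q, 1:s, 5:t}
ways to finish when only these pieces remain (= sum over removing one remaining piece with nothing left below it):
  1 left: {4}→1  {5}→1
  2 left: {2,4}→1  {3,4}→1  {4,5}→2
  3 left: {0,2,4}→1  {1,3,4}→1  {2,3,4}→2  {2,4,5}→3  {3,4,5}→3
  4 left: {0,2,3,4}→3  {0,2,4,5}→4  {1,2,3,4}→3  {1,3,4,5}→4  {2,3,4,5}→8
  placing 0:q first → 15 extensions
  placing 1:s first → 15 extensions
  placing 5:t first → 6 extensions
total linear extensions = 36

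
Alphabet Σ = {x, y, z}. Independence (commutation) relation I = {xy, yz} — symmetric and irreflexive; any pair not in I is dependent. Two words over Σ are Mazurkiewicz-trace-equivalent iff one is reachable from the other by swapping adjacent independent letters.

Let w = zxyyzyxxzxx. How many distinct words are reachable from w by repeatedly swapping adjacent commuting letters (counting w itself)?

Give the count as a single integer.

piece 0:z — minimal
piece 1:x rests on {0:z}
piece 2:y — minimal
piece 3:y rests on {2:y}
piece 4:z rests on {1:x}
piece 5:y rests on {3:y}
piece 6:x rests on {4:z}
piece 7:x rests on {6:x}
piece 8:z rests on {7:x}
piece 9:x rests on {8:z}
piece 10:x rests on {9:x}
minimal pieces: {0:z, 2:y}
ways to finish when only these pieces remain (= sum over removing one remaining piece with nothing left below it):
  1 left: {5}→1  {10}→1
  2 left: {3,5}→1  {5,10}→2  {9,10}→1
  3 left: {2,3,5}→1  {3,5,10}→3  {5,9,10}→3  {8,9,10}→1
  4 left: {2,3,5,10}→4  {3,5,9,10}→6  {5,8,9,10}→4  {7,8,9,10}→1
  5 left: {2,3,5,9,10}→10  {3,5,8,9,10}→10  {5,7,8,9,10}→5  {6,7,8,9,10}→1
  6 left: {2,3,5,8,9,10}→20  {3,5,7,8,9,10}→15  {4,6,7,8,9,10}→1  {5,6,7,8,9,10}→6
  7 left: {1,4,6,7,8,9,10}→1  {2,3,5,7,8,9,10}→35  {3,5,6,7,8,9,10}→21  {4,5,6,7,8,9,10}→7
  8 left: {0,1,4,6,7,8,9,10}→1  {1,4,5,6,7,8,9,10}→8  {2,3,5,6,7,8,9,10}→56  {3,4,5,6,7,8,9,10}→28
  9 left: {0,1,4,5,6,7,8,9,10}→9  {1,3,4,5,6,7,8,9,10}→36  {2,3,4,5,6,7,8,9,10}→84
  placing 0:z first → 120 extensions
  placing 2:y first → 45 extensions
total linear extensions = 165

165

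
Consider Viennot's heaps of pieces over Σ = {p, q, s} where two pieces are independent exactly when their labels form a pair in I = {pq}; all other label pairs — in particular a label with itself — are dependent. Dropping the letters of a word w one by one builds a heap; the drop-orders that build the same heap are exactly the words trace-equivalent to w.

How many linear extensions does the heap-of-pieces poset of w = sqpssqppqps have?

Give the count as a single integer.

0(s) covers ∅
1(q) covers 0:s
2(p) covers 0:s
3(s) covers 1:q, 2:p
4(s) covers 3:s
5(q) covers 4:s
6(p) covers 4:s
7(p) covers 6:p
8(q) covers 5:q
9(p) covers 7:p
10(s) covers 8:q, 9:p
floor of heap: 0:s
completions by unplaced set U, small U first (add the entries for U minus each lowest piece of U):
  |U|=1: {10}:1
  |U|=2: {8,10}:1  {9,10}:1
  |U|=3: {5,8,10}:1  {7,9,10}:1  {8,9,10}:2
  |U|=4: {5,8,9,10}:3  {6,7,9,10}:1  {7,8,9,10}:3
  |U|=5: {5,7,8,9,10}:6  {6,7,8,9,10}:4
  |U|=6: {5,6,7,8,9,10}:10
  |U|=7: {4,5,6,7,8,9,10}:10
  |U|=8: {3,4,5,6,7,8,9,10}:10
  |U|=9: {1,3,4,5,6,7,8,9,10}:10  {2,3,4,5,6,7,8,9,10}:10
  start at 0(s): 20

20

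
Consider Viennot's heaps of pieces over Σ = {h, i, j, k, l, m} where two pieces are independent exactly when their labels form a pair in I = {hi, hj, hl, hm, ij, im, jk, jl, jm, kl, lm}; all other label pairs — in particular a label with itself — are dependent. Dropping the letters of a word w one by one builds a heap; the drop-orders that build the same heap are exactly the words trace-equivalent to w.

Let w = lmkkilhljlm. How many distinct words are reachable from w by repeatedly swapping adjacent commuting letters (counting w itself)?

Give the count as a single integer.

0(l) covers ∅
1(m) covers ∅
2(k) covers 1:m
3(k) covers 2:k
4(i) covers 0:l, 3:k
5(l) covers 4:i
6(h) covers 3:k
7(l) covers 5:l
8(j) covers ∅
9(l) covers 7:l
10(m) covers 3:k
floor of heap: 0:l, 1:m, 8:j
completions by unplaced set U, small U first (add the entries for U minus each lowest piece of U):
  |U|=1: {6}:1  {8}:1  {9}:1  {10}:1
  |U|=2: {6,8}:2  {6,9}:2  {6,10}:2  {7,9}:1  {8,9}:2  {8,10}:2  {9,10}:2
  |U|=3: {5,7,9}:1  {6,7,9}:3  {6,8,9}:6  {6,8,10}:6  {6,9,10}:6  {7,8,9}:3  {7,9,10}:3  {8,9,10}:6
  |U|=4: {4,5,7,9}:1  {5,6,7,9}:4  {5,7,8,9}:4  {5,7,9,10}:4  {6,7,8,9}:12  {6,7,9,10}:12  {6,8,9,10}:24  {7,8,9,10}:12
  |U|=5: {0,4,5,7,9}:1  {4,5,6,7,9}:5  {4,5,7,8,9}:5  {4,5,7,9,10}:5  {5,6,7,8,9}:20  {5,6,7,9,10}:20  {5,7,8,9,10}:20  {6,7,8,9,10}:60
  |U|=6: {0,4,5,6,7,9}:6  {0,4,5,7,8,9}:6  {0,4,5,7,9,10}:6  {4,5,6,7,8,9}:30  {4,5,6,7,9,10}:30  {4,5,7,8,9,10}:30  {5,6,7,8,9,10}:120
  |U|=7: {0,4,5,6,7,8,9}:42  {0,4,5,6,7,9,10}:42  {0,4,5,7,8,9,10}:42  {3,4,5,6,7,9,10}:30  {4,5,6,7,8,9,10}:210
  |U|=8: {0,3,4,5,6,7,9,10}:72  {0,4,5,6,7,8,9,10}:336  {2,3,4,5,6,7,9,10}:30  {3,4,5,6,7,8,9,10}:240
  |U|=9: {0,2,3,4,5,6,7,9,10}:102  {0,3,4,5,6,7,8,9,10}:648  {1,2,3,4,5,6,7,9,10}:30  {2,3,4,5,6,7,8,9,10}:270
  start at 0(l): 300
  start at 1(m): 1020
  start at 8(j): 132
sum over floor = 1452

1452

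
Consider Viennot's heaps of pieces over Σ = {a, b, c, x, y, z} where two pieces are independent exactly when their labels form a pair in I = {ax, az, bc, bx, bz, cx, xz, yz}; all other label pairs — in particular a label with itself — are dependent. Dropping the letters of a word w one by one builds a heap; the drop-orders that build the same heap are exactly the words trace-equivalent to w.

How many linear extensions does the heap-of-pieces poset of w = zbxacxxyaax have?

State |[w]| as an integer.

315

0(z) covers ∅
1(b) covers ∅
2(x) covers ∅
3(a) covers 1:b
4(c) covers 0:z, 3:a
5(x) covers 2:x
6(x) covers 5:x
7(y) covers 4:c, 6:x
8(a) covers 7:y
9(a) covers 8:a
10(x) covers 7:y
floor of heap: 0:z, 1:b, 2:x
completions by unplaced set U, small U first (add the entries for U minus each lowest piece of U):
  |U|=1: {9}:1  {10}:1
  |U|=2: {8,9}:1  {9,10}:2
  |U|=3: {8,9,10}:3
  |U|=4: {7,8,9,10}:3
  |U|=5: {4,7,8,9,10}:3  {6,7,8,9,10}:3
  |U|=6: {0,4,7,8,9,10}:3  {3,4,7,8,9,10}:3  {4,6,7,8,9,10}:6  {5,6,7,8,9,10}:3
  |U|=7: {0,3,4,7,8,9,10}:6  {0,4,6,7,8,9,10}:9  {1,3,4,7,8,9,10}:3  {2,5,6,7,8,9,10}:3  {3,4,6,7,8,9,10}:9  {4,5,6,7,8,9,10}:9
  |U|=8: {0,1,3,4,7,8,9,10}:9  {0,3,4,6,7,8,9,10}:24  {0,4,5,6,7,8,9,10}:18  {1,3,4,6,7,8,9,10}:12  {2,4,5,6,7,8,9,10}:12  {3,4,5,6,7,8,9,10}:18
  |U|=9: {0,1,3,4,6,7,8,9,10}:45  {0,2,4,5,6,7,8,9,10}:30  {0,3,4,5,6,7,8,9,10}:60  {1,3,4,5,6,7,8,9,10}:30  {2,3,4,5,6,7,8,9,10}:30
  start at 0(z): 60
  start at 1(b): 120
  start at 2(x): 135
sum over floor = 315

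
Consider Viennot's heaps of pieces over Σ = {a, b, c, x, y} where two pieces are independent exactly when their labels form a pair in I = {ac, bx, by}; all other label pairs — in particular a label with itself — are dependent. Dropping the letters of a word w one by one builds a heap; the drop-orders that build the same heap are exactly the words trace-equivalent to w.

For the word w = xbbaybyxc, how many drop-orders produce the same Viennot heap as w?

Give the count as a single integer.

drop 0:x onto floor
drop 1:b onto floor
drop 2:b onto {1:b}
drop 3:a onto {0:x, 2:b}
drop 4:y onto {3:a}
drop 5:b onto {3:a}
drop 6:y onto {4:y}
drop 7:x onto {6:y}
drop 8:c onto {5:b, 7:x}
ground layer = {0:x, 1:b}
drop-orders for the pieces not yet dropped (sum over which currently-grounded one goes next):
  1 to go: {8} 1
  2 to go: {5,8} 1  {7,8} 1
  3 to go: {5,7,8} 2  {6,7,8} 1
  4 to go: {4,6,7,8} 1  {5,6,7,8} 3
  5 to go: {4,5,6,7,8} 4
  6 to go: {3,4,5,6,7,8} 4
  7 to go: {0,3,4,5,6,7,8} 4  {2,3,4,5,6,7,8} 4
  if 0:x drops first: 4 orders
  if 1:b drops first: 8 orders
heap linearizations: 12

12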